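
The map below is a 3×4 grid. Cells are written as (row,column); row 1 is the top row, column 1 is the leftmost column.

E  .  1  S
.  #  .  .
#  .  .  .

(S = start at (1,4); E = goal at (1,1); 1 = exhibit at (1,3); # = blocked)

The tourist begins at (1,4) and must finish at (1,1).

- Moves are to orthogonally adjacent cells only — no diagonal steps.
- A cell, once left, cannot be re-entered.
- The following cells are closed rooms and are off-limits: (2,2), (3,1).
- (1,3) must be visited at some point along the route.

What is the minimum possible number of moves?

Any route passes through (1,3) somewhere between (1,4) and (1,1). Summing Manhattan distances along the two legs ((1,4) → (1,3) → (1,1)) gives a lower bound of 1 + 2 = 3 moves.
A route of 3 moves achieves this: (1,4) → (1,3) → (1,2) → (1,1).
Since 3 matches the lower bound, it is optimal.

3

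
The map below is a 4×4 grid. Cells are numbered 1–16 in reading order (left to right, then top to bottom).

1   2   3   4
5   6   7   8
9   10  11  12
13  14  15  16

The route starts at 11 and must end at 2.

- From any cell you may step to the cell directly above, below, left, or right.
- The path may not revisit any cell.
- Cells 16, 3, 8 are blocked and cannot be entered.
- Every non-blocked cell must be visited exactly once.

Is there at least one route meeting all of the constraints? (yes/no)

no

Cell 12 has only one open neighbour but is neither the start nor the goal, so a Hamiltonian route would have to both enter and leave it through the same neighbour — impossible without revisiting.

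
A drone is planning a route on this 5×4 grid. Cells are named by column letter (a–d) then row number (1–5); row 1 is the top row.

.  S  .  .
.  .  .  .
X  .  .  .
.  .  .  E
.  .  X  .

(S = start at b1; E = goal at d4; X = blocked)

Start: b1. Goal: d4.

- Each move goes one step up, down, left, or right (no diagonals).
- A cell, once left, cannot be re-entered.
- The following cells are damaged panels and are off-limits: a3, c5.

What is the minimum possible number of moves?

The Manhattan distance from b1 to d4 is |1−4| + |2−4| = 5, so at least 5 moves are needed.
A route of 5 moves achieves this: b1 → b2 → b3 → b4 → c4 → d4.
Since 5 matches the lower bound, it is optimal.

5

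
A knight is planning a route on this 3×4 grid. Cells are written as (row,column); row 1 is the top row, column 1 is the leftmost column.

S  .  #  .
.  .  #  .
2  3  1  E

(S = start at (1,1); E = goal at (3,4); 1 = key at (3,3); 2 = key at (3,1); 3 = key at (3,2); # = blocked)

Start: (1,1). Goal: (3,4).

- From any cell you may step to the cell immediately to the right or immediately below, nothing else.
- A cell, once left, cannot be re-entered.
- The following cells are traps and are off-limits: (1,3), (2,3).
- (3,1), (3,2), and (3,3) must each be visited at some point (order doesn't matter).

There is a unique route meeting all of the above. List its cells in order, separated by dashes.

(1,1) - (2,1) - (3,1) - (3,2) - (3,3) - (3,4)

Moves only go right or down, so the column and row indices never decrease.
Route from (1,1): 2× down (reaching (3,1)), 3× right (reaching (3,4)) — 5 moves in all.
Check: all required cells visited.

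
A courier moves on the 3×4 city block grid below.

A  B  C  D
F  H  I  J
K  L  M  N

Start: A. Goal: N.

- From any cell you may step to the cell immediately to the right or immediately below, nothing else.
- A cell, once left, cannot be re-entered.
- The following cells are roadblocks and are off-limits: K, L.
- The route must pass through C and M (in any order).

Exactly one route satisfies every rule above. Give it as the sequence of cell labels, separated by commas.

Moves only go right or down, so the column and row indices never decrease.
Route from A: 2× right (reaching C), 2× down (reaching M), right to N — 5 moves in all.
Check: all required cells visited.

A, B, C, I, M, N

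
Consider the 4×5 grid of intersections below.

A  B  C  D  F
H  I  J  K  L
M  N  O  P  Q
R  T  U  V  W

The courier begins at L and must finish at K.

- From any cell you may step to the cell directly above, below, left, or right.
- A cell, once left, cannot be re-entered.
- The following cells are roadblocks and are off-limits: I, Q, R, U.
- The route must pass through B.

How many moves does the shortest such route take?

Any route passes through B somewhere between L and K. Summing Manhattan distances along the two legs (L → B → K) gives a lower bound of 4 + 3 = 7 moves.
The shortest route satisfying every rule uses 11 moves: L → F → D → C → B → A → H → M → N → O → J → K.
The no-revisit rule (legs can't share cells) pushes the minimum above the 7-move bound; an exhaustive check rules out every length from 7 to 10 (on a 4-connected grid the length of any start-to-goal walk has the same parity as the Manhattan bound, so only lengths 7, 9, 11, … need checking), leaving 11 as the minimum.

11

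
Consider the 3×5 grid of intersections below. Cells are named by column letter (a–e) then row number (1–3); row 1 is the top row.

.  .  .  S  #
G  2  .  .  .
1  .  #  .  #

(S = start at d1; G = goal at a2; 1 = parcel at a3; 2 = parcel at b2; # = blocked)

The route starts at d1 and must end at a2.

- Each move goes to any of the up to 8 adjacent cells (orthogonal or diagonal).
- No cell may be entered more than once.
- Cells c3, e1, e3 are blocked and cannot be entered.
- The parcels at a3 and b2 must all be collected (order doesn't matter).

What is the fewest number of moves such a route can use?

Any route passes through a3 and b2 in some order between d1 and a2. Summing Chebyshev distances along each leg and taking the cheapest ordering (d1 → b2 → a3 → a2) gives a lower bound of 2 + 1 + 1 = 4 moves.
A route of 4 moves achieves this: d1 → c1 → b2 → a3 → a2.
Since 4 matches the lower bound, it is optimal.

4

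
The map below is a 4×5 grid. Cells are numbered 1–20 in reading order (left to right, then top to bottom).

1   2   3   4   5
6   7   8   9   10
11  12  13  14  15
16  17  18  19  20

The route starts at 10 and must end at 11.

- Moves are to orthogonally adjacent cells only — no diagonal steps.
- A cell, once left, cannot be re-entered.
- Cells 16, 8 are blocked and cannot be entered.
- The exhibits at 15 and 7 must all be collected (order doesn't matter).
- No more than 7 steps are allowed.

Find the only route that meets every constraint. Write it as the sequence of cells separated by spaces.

10 15 14 13 12 7 6 11

The budget equals the shortest possible length, so every move has to be on a shortest route through the required cells.
Route from 10: down to 15, 3× left (reaching 12), up to 7, left to 6, down to 11 — 7 moves in all.
Check: all required cells visited; 7 ≤ 7 moves.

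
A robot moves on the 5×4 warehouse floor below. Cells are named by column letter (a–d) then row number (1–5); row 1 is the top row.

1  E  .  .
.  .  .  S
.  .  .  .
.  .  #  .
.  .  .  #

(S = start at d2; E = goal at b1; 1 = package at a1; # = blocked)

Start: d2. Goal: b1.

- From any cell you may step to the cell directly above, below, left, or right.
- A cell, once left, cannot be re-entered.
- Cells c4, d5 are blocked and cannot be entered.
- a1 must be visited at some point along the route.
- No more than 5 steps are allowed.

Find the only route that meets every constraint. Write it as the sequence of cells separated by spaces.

d2 c2 b2 a2 a1 b1

Any route must reach a1 and still end at b1 within 5 moves, so the order of the required stops is forced.
Route from d2: left 3 to a2, up 1 to a1, right 1 to b1 — 5 moves in all.
Check: all required cells visited; 5 ≤ 5 moves.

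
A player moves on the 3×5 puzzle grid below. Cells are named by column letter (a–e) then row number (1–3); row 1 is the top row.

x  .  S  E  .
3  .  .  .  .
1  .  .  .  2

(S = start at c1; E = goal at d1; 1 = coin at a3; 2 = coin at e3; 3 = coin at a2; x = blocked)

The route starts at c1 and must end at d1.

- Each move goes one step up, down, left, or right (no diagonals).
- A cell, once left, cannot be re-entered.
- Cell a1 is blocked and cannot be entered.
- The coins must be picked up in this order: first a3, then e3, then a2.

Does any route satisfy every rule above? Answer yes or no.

Ignoring the required order, 5 revisit-free routes from c1 to d1 pass through all of a3, e3, and a2; the waypoint orders that occur are a2 → a3 → e3 (5) — never a3 → e3 → a2.

no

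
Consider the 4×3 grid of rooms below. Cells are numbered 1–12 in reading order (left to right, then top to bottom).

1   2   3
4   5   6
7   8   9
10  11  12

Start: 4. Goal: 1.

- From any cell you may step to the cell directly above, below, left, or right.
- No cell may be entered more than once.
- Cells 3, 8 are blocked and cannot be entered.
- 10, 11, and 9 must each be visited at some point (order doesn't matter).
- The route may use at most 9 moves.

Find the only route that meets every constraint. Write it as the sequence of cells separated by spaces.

4 7 10 11 12 9 6 5 2 1

The budget equals the shortest possible length, so every move has to be on a shortest route through the required cells.
Route from 4: down 2 to 10, right 2 to 12, up 2 to 6, left 1 to 5, up 1 to 2, left 1 to 1 — 9 moves in all.
Check: all required cells visited; 9 ≤ 9 moves.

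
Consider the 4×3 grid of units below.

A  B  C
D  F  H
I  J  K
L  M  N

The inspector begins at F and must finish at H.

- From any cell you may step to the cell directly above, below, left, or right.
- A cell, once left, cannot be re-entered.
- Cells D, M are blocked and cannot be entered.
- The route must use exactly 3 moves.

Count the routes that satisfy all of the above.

Need simple routes of exactly 3 moves from F to H (Manhattan distance 1, so 1 moves are spent on a detour and 1 undoing it).
Enumerating: F B C H | F J K H.
That gives 2 routes.

2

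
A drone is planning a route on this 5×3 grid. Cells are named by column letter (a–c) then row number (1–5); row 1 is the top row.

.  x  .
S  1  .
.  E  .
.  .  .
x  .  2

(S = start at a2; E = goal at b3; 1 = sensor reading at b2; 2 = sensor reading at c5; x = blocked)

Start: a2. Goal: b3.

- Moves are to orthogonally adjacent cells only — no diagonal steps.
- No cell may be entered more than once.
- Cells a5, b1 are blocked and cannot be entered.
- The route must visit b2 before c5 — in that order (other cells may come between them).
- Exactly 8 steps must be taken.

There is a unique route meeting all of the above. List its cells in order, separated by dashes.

The waypoints must appear in the order b2, c5, with no cell reused.
Route from a2: 2× right (reaching c2), 3× down (reaching c5), left to b5, 2× up (reaching b3) — 8 moves in all.
Check: order respected (1 at step 1, 2 at step 5); 8 moves as required.

a2 - b2 - c2 - c3 - c4 - c5 - b5 - b4 - b3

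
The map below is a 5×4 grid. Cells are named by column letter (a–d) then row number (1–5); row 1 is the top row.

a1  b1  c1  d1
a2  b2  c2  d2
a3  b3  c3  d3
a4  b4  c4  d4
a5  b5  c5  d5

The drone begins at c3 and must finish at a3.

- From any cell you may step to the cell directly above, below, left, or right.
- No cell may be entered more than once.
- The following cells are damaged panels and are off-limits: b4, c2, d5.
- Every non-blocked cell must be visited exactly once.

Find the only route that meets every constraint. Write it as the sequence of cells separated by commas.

c3, b3, b2, a2, a1, b1, c1, d1, d2, d3, d4, c4, c5, b5, a5, a4, a3

Need to visit all 17 open cells exactly once, starting at c3 and ending at a3.
Route from c3: left to b3, up to b2, left to a2, up to a1, 3× right (reaching d1), 3× down (reaching d4), left to c4, down to c5, 2× left (reaching a5), 2× up (reaching a3) — 16 moves in all.
Check: all 17 open cells covered.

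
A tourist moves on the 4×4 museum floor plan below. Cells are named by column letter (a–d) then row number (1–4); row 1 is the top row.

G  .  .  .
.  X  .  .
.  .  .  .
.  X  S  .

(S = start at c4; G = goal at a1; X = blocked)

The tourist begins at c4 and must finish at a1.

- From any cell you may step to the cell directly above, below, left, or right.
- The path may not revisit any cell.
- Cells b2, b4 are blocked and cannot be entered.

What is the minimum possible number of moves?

5

The Manhattan distance from c4 to a1 is |4−1| + |3−1| = 5, so at least 5 moves are needed.
A route of 5 moves achieves this: c4 → c3 → c2 → c1 → b1 → a1.
Since 5 matches the lower bound, it is optimal.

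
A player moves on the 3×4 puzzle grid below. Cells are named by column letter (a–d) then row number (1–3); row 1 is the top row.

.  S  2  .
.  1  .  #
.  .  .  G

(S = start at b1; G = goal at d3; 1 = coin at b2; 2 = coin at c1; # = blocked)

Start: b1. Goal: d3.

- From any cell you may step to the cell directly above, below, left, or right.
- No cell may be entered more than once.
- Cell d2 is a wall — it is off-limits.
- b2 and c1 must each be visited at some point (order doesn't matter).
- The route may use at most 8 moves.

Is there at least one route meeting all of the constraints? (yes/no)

One route that works: b1 → c1 → c2 → b2 → b3 → c3 → d3.

yes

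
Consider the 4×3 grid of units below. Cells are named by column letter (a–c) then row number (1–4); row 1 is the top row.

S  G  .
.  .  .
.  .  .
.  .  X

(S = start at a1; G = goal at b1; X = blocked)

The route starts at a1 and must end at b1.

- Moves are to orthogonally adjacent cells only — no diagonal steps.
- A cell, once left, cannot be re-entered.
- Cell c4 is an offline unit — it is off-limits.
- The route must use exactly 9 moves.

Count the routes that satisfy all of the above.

3

Need simple routes of exactly 9 moves from a1 to b1 (Manhattan distance 1, so 4 moves are spent on a detour and 4 undoing it).
Enumerating: a1 a2 a3 a4 b4 b3 b2 c2 c1 b1 | a1 a2 a3 a4 b4 b3 c3 c2 c1 b1 | a1 a2 a3 a4 b4 b3 c3 c2 b2 b1.
That gives 3 routes.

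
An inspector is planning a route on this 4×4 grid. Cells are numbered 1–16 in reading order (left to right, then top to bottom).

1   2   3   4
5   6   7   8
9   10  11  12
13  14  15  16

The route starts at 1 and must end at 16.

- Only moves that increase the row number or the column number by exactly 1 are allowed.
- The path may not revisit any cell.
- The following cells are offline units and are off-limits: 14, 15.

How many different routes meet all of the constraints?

10

A right/down-only route from 1 to 16 makes exactly 3 down-moves and 3 right-moves in some order.
With no other constraints that would be C(6,3) = 20 routes.
Subtract routes through each blocked cell (inclusion–exclusion for overlaps): − through 14: 4 − through 15: 10 + through 14&15: 4 → 10.
That gives 10 routes.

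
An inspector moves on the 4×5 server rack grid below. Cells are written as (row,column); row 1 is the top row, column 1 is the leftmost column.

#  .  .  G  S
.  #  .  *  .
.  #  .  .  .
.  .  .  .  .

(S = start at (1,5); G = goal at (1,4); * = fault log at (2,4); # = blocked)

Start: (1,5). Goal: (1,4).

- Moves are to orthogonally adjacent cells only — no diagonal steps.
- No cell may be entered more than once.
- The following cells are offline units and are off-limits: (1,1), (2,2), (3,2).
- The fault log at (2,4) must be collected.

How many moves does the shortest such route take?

Any route passes through (2,4) somewhere between (1,5) and (1,4). Summing Manhattan distances along the two legs ((1,5) → (2,4) → (1,4)) gives a lower bound of 2 + 1 = 3 moves.
A route of 3 moves achieves this: (1,5) → (2,5) → (2,4) → (1,4).
Since 3 matches the lower bound, it is optimal.

3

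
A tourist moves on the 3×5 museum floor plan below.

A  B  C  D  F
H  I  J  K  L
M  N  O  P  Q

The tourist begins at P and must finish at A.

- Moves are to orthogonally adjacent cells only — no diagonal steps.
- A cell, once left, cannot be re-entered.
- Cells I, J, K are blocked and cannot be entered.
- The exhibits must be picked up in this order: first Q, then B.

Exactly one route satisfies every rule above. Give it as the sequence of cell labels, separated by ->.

P -> Q -> L -> F -> D -> C -> B -> A

The waypoints must appear in the order Q, B, with no cell reused.
Route from P: right to Q, 2× up (reaching F), 4× left (reaching A) — 7 moves in all.
Check: order respected (Q at step 1, B at step 6).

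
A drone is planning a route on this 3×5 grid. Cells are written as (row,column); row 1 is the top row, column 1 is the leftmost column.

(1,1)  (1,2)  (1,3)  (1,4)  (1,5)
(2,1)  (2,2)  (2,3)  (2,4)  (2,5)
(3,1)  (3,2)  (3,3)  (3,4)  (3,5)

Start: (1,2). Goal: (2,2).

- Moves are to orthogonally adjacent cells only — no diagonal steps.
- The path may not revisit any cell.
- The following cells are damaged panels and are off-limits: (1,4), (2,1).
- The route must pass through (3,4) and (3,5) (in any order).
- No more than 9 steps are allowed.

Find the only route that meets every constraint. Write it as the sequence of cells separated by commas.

Any route must reach (3,4) and (3,5) and still end at (2,2) within 9 moves, so the order of the required stops is forced.
Route from (1,2): right 1 to (1,3), down 1 to (2,3), right 2 to (2,5), down 1 to (3,5), left 3 to (3,2), up 1 to (2,2) — 9 moves in all.
Check: all required cells visited; 9 ≤ 9 moves.

(1,2), (1,3), (2,3), (2,4), (2,5), (3,5), (3,4), (3,3), (3,2), (2,2)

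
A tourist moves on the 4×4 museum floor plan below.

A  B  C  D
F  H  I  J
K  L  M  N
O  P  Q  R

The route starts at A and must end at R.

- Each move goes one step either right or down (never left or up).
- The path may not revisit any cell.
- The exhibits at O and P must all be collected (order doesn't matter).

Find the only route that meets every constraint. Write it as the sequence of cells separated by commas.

Moves only go right or down, so the column and row indices never decrease.
Route from A: down 3 to O, right 3 to R — 6 moves in all.
Check: all required cells visited.

A, F, K, O, P, Q, R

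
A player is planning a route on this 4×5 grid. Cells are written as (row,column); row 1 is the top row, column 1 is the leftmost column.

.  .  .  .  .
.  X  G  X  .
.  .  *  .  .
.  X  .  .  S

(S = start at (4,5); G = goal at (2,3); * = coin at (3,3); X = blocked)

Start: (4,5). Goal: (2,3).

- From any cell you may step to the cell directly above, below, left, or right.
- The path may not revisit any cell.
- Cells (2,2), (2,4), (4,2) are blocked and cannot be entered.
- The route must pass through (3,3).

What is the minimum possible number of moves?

4

Any route passes through (3,3) somewhere between (4,5) and (2,3). Summing Manhattan distances along the two legs ((4,5) → (3,3) → (2,3)) gives a lower bound of 3 + 1 = 4 moves.
A route of 4 moves achieves this: (4,5) → (3,5) → (3,4) → (3,3) → (2,3).
Since 4 matches the lower bound, it is optimal.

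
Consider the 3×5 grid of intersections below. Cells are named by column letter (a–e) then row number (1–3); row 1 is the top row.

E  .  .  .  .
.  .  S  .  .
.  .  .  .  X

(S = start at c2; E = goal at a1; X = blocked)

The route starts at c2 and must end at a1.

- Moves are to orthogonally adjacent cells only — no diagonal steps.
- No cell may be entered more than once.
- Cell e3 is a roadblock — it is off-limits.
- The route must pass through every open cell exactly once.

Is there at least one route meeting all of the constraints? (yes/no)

One route that works: c2 → c1 → d1 → e1 → e2 → d2 → d3 → c3 → b3 → a3 → a2 → b2 → b1 → a1.

yes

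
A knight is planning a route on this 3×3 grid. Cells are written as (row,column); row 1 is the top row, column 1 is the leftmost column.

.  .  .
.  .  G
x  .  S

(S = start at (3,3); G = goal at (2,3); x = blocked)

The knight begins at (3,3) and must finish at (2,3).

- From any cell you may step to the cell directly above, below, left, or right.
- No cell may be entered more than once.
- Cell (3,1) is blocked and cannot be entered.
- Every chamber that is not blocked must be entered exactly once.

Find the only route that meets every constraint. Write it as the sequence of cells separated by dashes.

Need to visit all 8 open cells exactly once, starting at (3,3) and ending at (2,3).
Route from (3,3): left 1 to (3,2), up 1 to (2,2), left 1 to (2,1), up 1 to (1,1), right 2 to (1,3), down 1 to (2,3) — 7 moves in all.
Check: all 8 open cells covered.

(3,3) - (3,2) - (2,2) - (2,1) - (1,1) - (1,2) - (1,3) - (2,3)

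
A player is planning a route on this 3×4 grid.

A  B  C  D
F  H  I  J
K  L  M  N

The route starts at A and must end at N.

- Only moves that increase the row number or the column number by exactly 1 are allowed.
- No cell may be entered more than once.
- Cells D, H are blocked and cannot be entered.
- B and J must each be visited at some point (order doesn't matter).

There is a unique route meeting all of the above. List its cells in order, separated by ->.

Moves only go right or down, so the column and row indices never decrease.
Route from A: right 2 to C, down 1 to I, right 1 to J, down 1 to N — 5 moves in all.
Check: all required cells visited.

A -> B -> C -> I -> J -> N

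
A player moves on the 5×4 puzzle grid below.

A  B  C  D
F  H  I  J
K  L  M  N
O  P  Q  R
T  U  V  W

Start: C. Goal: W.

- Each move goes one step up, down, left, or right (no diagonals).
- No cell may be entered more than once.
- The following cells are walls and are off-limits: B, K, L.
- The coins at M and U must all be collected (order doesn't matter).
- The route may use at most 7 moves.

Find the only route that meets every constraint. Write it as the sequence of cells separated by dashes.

C - I - M - Q - P - U - V - W

The 7-move cap with required stops at M, U leaves no slack for detours.
Route from C: 3× down (reaching Q), left to P, down to U, 2× right (reaching W) — 7 moves in all.
Check: all required cells visited; 7 ≤ 7 moves.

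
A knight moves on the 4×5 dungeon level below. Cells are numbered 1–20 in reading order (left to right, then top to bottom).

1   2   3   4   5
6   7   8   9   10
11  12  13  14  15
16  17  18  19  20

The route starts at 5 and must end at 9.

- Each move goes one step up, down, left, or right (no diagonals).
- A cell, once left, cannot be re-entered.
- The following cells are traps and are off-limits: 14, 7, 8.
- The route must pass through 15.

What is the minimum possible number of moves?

14

Any route passes through 15 somewhere between 5 and 9. Summing Manhattan distances along the two legs (5 → 15 → 9) gives a lower bound of 2 + 2 = 4 moves.
The shortest route satisfying every rule uses 14 moves: 5 → 10 → 15 → 20 → 19 → 18 → 13 → 12 → 11 → 6 → 1 → 2 → 3 → 4 → 9.
The bound of 4 isn't tight here; checking systematically, no route of length 4 through 13 satisfies every constraint (on a 4-connected grid the length of any start-to-goal walk has the same parity as the Manhattan bound, so only lengths 4, 6, 8, … need checking), so 14 is the minimum.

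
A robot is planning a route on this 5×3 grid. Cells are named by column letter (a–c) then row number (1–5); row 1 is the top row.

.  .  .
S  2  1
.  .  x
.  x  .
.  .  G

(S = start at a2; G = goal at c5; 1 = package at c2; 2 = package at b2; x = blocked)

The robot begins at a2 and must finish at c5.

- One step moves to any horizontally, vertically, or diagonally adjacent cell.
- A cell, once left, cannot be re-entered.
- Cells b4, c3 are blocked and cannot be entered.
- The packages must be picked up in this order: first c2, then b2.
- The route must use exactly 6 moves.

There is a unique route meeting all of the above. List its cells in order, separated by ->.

a2 -> b1 -> c2 -> b2 -> b3 -> c4 -> c5

The waypoints must appear in the order c2, b2, with no cell reused.
Route from a2: up-right 1 to b1, down-right 1 to c2, left 1 to b2, down 1 to b3, down-right 1 to c4, down 1 to c5 — 6 moves in all.
Check: order respected (1 at step 2, 2 at step 3); 6 moves as required.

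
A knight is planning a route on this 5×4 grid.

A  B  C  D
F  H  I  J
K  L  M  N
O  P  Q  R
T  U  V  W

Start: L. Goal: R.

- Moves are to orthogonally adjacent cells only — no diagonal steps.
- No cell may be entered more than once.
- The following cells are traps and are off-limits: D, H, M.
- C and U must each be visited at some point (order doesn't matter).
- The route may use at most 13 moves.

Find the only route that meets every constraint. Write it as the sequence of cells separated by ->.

L -> P -> U -> T -> O -> K -> F -> A -> B -> C -> I -> J -> N -> R

Any route must reach C and U and still end at R within 13 moves, so the order of the required stops is forced.
Route from L: 2× down (reaching U), left to T, 4× up (reaching A), 2× right (reaching C), down to I, right to J, 2× down (reaching R) — 13 moves in all.
Check: all required cells visited; 13 ≤ 13 moves.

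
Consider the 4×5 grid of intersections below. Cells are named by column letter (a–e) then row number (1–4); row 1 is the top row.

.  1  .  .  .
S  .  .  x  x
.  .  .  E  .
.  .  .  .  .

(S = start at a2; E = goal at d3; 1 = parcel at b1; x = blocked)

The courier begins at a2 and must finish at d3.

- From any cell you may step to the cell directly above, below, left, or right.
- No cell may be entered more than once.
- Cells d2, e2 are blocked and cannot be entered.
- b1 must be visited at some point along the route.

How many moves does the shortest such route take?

6

Any route passes through b1 somewhere between a2 and d3. Summing Manhattan distances along the two legs (a2 → b1 → d3) gives a lower bound of 2 + 4 = 6 moves.
A route of 6 moves achieves this: a2 → a1 → b1 → b2 → b3 → c3 → d3.
Since 6 matches the lower bound, it is optimal.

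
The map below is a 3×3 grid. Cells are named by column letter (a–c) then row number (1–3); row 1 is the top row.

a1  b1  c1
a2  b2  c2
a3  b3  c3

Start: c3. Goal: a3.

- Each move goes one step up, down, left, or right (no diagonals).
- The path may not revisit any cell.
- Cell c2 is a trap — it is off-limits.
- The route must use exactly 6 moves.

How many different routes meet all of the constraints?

1

Need simple routes of exactly 6 moves from c3 to a3 (Manhattan distance 2, so 2 moves are spent on a detour and 2 undoing it).
Enumerating: c3 b3 b2 b1 a1 a2 a3.
That gives 1 route.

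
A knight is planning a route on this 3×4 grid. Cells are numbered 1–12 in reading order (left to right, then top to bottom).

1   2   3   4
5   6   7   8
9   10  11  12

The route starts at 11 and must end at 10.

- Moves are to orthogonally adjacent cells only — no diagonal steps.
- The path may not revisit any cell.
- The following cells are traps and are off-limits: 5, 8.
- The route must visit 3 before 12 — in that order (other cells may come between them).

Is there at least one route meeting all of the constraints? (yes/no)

no

12 must be visited but has only one open neighbour (11), and it is neither the start nor the goal — the route would have to enter and leave through 11, re-entering it.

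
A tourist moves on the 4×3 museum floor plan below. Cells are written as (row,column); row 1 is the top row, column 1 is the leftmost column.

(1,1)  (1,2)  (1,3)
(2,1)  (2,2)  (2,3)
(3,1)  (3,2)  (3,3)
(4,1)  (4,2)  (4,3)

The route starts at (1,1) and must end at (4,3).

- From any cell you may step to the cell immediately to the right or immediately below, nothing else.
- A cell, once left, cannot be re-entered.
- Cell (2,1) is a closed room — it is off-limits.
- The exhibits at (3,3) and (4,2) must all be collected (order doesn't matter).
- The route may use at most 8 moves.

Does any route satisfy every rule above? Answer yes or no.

(4,2) is below but to the left of (3,3): going (3,3) → (4,2) would need a leftward move and (4,2) → (3,3) an upward move, so no right/down-only route can visit both required cells.

no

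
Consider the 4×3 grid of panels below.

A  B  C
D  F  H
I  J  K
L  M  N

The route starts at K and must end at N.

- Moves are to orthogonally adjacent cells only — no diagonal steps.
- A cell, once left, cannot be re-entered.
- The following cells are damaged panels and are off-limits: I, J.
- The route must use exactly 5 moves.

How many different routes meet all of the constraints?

0

Need simple routes of exactly 5 moves from K to N (Manhattan distance 1, so 2 moves are spent on a detour and 2 undoing it).
No route satisfies every constraint, so the count is 0.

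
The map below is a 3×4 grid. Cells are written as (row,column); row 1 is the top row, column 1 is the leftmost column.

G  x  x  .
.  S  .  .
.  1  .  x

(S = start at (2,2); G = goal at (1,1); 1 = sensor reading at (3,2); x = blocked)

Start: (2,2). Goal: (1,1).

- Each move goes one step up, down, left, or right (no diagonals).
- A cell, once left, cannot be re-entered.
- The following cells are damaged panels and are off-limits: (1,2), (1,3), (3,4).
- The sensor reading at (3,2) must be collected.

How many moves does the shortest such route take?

Any route passes through (3,2) somewhere between (2,2) and (1,1). Summing Manhattan distances along the two legs ((2,2) → (3,2) → (1,1)) gives a lower bound of 1 + 3 = 4 moves.
A route of 4 moves achieves this: (2,2) → (3,2) → (3,1) → (2,1) → (1,1).
Since 4 matches the lower bound, it is optimal.

4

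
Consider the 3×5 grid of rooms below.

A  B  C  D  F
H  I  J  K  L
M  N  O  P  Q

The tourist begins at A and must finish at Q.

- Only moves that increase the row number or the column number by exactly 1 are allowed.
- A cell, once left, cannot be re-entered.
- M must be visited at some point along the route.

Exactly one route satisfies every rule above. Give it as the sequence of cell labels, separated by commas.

A, H, M, N, O, P, Q

Moves only go right or down, so the column and row indices never decrease.
Route from A: down 2 to M, right 4 to Q — 6 moves in all.
Check: all required cells visited.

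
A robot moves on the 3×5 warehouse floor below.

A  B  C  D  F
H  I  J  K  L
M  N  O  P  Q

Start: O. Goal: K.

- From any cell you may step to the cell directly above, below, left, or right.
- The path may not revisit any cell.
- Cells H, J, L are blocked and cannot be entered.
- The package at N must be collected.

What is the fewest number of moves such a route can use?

Any route passes through N somewhere between O and K. Summing Manhattan distances along the two legs (O → N → K) gives a lower bound of 1 + 3 = 4 moves.
The shortest route satisfying every rule uses 6 moves: O → N → I → B → C → D → K.
The bound of 4 isn't tight here; checking systematically, no route of length 4 through 5 satisfies every constraint, so 6 is the minimum.

6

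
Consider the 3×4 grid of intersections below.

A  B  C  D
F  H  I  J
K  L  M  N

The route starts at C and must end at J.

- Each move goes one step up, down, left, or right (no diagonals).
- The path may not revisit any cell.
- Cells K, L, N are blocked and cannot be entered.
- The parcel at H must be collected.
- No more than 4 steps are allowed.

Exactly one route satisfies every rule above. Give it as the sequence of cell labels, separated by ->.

The budget equals the shortest possible length, so every move has to be on a shortest route through the required cells.
Route from C: left to B, down to H, 2× right (reaching J) — 4 moves in all.
Check: all required cells visited; 4 ≤ 4 moves.

C -> B -> H -> I -> J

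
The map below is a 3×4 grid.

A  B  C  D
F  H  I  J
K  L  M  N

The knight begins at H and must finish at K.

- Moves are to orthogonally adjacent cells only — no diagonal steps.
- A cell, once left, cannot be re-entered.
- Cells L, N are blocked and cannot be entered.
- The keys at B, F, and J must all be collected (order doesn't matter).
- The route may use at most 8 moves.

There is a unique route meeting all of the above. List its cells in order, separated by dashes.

H - I - J - D - C - B - A - F - K

The 8-move cap with required stops at B, F, J leaves no slack for detours.
Route from H: right 2 to J, up 1 to D, left 3 to A, down 2 to K — 8 moves in all.
Check: all required cells visited; 8 ≤ 8 moves.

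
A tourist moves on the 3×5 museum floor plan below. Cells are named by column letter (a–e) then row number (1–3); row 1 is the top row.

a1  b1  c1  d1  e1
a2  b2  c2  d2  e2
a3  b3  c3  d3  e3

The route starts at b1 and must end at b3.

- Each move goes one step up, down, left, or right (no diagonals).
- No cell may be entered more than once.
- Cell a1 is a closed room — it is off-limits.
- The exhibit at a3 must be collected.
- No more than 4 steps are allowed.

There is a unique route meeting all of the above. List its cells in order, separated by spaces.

Any route must reach a3 and still end at b3 within 4 moves, so the order of the required stops is forced.
Route from b1: down to b2, left to a2, down to a3, right to b3 — 4 moves in all.
Check: all required cells visited; 4 ≤ 4 moves.

b1 b2 a2 a3 b3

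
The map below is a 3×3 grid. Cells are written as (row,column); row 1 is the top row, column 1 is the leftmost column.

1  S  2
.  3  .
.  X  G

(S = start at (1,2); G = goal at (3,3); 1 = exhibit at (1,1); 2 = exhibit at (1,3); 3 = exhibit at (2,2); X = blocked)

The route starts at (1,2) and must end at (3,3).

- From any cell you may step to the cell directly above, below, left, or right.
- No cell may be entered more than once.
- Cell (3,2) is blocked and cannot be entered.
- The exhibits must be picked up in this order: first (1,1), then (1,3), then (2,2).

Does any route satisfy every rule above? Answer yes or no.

no

Even ignoring the required order, no revisit-free route from (1,2) to (3,3) manages to pass through all of (1,1), (1,3), and (2,2): branching out from (1,2), every path either misses one of them or, having collected them, can no longer reach (3,3) without re-entering a cell.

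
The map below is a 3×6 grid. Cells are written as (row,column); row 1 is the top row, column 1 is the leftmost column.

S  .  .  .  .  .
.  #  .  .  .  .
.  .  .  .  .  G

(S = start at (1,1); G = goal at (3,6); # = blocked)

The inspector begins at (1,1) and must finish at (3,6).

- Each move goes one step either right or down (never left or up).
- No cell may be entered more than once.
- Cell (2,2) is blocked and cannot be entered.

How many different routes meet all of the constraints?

A right/down-only route from (1,1) to (3,6) makes exactly 2 down-moves and 5 right-moves in some order.
With no other constraints that would be C(7,2) = 21 routes.
Subtract routes through each blocked cell (inclusion–exclusion for overlaps): − through (2,2): 10 → 11.
That gives 11 routes.

11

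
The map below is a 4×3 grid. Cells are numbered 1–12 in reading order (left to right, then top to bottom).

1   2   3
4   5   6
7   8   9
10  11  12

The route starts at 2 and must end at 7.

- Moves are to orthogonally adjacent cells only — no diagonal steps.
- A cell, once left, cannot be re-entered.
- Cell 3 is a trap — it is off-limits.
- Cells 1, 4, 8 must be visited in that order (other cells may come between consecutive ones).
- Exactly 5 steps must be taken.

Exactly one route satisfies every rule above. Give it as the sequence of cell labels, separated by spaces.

2 1 4 5 8 7

The waypoints must appear in the order 1, 4, 8, with no cell reused.
Route from 2: left 1 to 1, down 1 to 4, right 1 to 5, down 1 to 8, left 1 to 7 — 5 moves in all.
Check: order respected (1 at step 1, 4 at step 2, 8 at step 4); 5 moves as required.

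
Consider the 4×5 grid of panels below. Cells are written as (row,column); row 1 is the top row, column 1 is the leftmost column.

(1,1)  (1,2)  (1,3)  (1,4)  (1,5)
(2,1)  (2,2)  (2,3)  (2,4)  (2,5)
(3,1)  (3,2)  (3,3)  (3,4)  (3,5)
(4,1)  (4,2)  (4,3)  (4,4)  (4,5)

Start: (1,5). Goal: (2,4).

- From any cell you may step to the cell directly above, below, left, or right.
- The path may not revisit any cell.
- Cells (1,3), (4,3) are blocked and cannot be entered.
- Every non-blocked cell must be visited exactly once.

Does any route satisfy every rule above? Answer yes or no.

Colour the cells like a checkerboard: each orthogonal step flips colour, so a Hamiltonian route alternates colours. Here there are 9 cells of one colour and 9 of the other, with start on the same colour as the goal — the counts and endpoints can't be arranged into an alternating sequence of length 18, so no Hamiltonian route exists.

no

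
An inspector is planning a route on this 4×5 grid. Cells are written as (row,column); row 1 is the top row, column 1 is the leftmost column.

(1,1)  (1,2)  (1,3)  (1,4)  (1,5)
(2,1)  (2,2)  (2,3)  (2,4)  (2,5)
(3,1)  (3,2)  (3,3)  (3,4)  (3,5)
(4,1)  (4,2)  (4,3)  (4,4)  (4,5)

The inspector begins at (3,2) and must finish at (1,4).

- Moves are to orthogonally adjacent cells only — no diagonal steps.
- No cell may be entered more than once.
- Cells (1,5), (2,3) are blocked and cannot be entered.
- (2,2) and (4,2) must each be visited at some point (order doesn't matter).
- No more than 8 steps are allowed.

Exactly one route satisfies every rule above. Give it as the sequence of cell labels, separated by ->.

(3,2) -> (4,2) -> (4,1) -> (3,1) -> (2,1) -> (2,2) -> (1,2) -> (1,3) -> (1,4)

The budget equals the shortest possible length, so every move has to be on a shortest route through the required cells.
Route from (3,2): down 1 to (4,2), left 1 to (4,1), up 2 to (2,1), right 1 to (2,2), up 1 to (1,2), right 2 to (1,4) — 8 moves in all.
Check: all required cells visited; 8 ≤ 8 moves.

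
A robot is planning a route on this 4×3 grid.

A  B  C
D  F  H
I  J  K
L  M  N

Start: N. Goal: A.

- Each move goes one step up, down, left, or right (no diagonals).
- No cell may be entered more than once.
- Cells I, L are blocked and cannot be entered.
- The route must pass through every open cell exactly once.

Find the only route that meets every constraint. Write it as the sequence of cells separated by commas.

N, M, J, K, H, C, B, F, D, A

Need to visit all 10 open cells exactly once, starting at N and ending at A.
Cell D has only two open neighbours (A and F), so the path must pass straight through it: one of those is the cell it's entered from and the other is where it exits.
Route from N: left 1 to M, up 1 to J, right 1 to K, up 2 to C, left 1 to B, down 1 to F, left 1 to D, up 1 to A — 9 moves in all.
Check: all 10 open cells covered.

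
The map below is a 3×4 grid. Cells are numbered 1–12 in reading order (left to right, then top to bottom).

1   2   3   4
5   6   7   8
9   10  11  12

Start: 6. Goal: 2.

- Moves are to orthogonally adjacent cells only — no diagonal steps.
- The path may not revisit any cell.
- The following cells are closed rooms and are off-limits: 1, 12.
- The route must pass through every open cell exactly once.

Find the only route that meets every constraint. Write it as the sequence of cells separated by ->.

Need to visit all 10 open cells exactly once, starting at 6 and ending at 2.
Cell 8 has only two open neighbours (4 and 7), so the path must pass straight through it: one of those is the cell it's entered from and the other is where it exits.
Route from 6: left 1 to 5, down 1 to 9, right 2 to 11, up 1 to 7, right 1 to 8, up 1 to 4, left 2 to 2 — 9 moves in all.
Check: all 10 open cells covered.

6 -> 5 -> 9 -> 10 -> 11 -> 7 -> 8 -> 4 -> 3 -> 2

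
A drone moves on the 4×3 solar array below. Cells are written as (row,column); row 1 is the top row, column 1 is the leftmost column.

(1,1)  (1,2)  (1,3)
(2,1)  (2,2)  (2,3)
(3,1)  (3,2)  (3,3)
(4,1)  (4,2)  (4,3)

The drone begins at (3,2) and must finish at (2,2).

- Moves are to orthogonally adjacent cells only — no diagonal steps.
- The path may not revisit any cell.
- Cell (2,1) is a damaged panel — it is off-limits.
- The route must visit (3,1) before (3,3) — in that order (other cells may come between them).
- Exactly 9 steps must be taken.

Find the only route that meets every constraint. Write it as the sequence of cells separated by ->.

(3,2) -> (3,1) -> (4,1) -> (4,2) -> (4,3) -> (3,3) -> (2,3) -> (1,3) -> (1,2) -> (2,2)

The waypoints must appear in the order (3,1), (3,3), with no cell reused.
Route from (3,2): left to (3,1), down to (4,1), 2× right (reaching (4,3)), 3× up (reaching (1,3)), left to (1,2), down to (2,2) — 9 moves in all.
Check: order respected ((3,1) at step 1, (3,3) at step 5); 9 moves as required.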